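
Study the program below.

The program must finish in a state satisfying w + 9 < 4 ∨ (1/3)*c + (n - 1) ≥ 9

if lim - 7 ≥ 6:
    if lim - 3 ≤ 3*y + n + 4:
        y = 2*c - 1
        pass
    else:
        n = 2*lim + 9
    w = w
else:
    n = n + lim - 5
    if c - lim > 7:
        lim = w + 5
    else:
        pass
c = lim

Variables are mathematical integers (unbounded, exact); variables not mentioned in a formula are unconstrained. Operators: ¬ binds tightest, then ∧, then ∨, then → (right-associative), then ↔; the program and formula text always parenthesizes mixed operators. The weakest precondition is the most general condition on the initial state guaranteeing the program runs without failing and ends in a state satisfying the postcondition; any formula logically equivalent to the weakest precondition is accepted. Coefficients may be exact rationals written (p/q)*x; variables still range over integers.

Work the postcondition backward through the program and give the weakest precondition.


Working backward. After the program, the postcondition w + 9 < 4 ∨ (1/3)*c + (n - 1) ≥ 9 must hold; in canonical form it is w < -5 ∨ (1/3)*c + n ≥ 10.
Before c := lim: w < -5 ∨ (1/3)*lim + n ≥ 10
Then branch requires (lim ≤ n + 3*y + 7 → (w < -5 ∨ (1/3)*lim + n ≥ 10)) ∧ ((¬(lim ≤ n + 3*y + 7)) → (w < -5 ∨ (7/3)*lim ≥ 1)); else branch requires (c > lim + 7 → (w < -5 ∨ lim + n + (1/3)*w ≥ 40/3)) ∧ ((¬(c > lim + 7)) → (w < -5 ∨ (4/3)*lim + n ≥ 15)).
Before the if: (lim ≥ 13 → ((lim ≤ n + 3*y + 7 → (w < -5 ∨ (1/3)*lim + n ≥ 10)) ∧ ((¬(lim ≤ n + 3*y + 7)) → (w < -5 ∨ (7/3)*lim ≥ 1)))) ∧ ((¬(lim ≥ 13)) → ((c > lim + 7 → (w < -5 ∨ lim + n + (1/3)*w ≥ 40/3)) ∧ ((¬(c > lim + 7)) → (w < -5 ∨ (4/3)*lim + n ≥ 15))))
Answer: WP = (lim ≥ 13 → ((lim ≤ n + 3*y + 7 → (w < -5 ∨ (1/3)*lim + n ≥ 10)) ∧ ((¬(lim ≤ n + 3*y + 7)) → (w < -5 ∨ (7/3)*lim ≥ 1)))) ∧ ((¬(lim ≥ 13)) → ((c > lim + 7 → (w < -5 ∨ lim + n + (1/3)*w ≥ 40/3)) ∧ ((¬(c > lim + 7)) → (w < -5 ∨ (4/3)*lim + n ≥ 15))))


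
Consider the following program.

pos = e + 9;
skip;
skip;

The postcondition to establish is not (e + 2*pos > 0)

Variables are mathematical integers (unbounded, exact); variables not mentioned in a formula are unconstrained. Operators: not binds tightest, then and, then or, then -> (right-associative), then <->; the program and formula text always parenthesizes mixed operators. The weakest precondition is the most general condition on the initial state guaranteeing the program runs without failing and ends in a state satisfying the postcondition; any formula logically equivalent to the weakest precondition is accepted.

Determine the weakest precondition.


Working backward. After the program, not (e + 2*pos > 0) must hold.
Before skip: not (e + 2*pos > 0)
Before skip: not (e + 2*pos > 0)
Before pos := e + 9: not (3*e > -18)
Answer: WP = not (3*e > -18)


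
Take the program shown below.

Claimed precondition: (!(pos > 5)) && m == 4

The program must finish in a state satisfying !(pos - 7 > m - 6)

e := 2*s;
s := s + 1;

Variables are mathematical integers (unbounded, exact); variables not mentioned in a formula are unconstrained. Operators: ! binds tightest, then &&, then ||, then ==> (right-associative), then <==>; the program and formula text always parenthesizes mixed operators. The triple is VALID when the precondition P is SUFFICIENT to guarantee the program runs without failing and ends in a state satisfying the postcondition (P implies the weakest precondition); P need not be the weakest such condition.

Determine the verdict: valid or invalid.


Working backward. After the program, the postcondition !(pos - 7 > m - 6) must hold; in canonical form it is !(pos > m + 1).
Before s := s + 1: !(pos > m + 1)
Before e := 2*s: !(pos > m + 1)
The weakest precondition is !(pos > m + 1).
Check whether (!(pos > 5)) && m == 4 implies it.
Every state satisfying the precondition satisfies the weakest precondition: the implication holds.
Answer: valid


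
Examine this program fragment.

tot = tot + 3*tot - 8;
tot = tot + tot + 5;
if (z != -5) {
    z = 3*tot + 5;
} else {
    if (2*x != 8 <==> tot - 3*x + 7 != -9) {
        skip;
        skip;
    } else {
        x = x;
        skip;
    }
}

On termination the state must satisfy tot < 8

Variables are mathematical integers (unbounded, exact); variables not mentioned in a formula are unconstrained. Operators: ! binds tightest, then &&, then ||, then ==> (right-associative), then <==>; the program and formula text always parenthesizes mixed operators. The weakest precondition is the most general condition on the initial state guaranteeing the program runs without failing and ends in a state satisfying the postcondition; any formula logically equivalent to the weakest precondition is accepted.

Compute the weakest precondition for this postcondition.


Working backward. After the program, tot < 8 must hold.
Then branch requires tot < 8; else branch requires ((2*x != 8 <==> tot != 3*x - 16) ==> tot < 8) && ((!(2*x != 8 <==> tot != 3*x - 16)) ==> tot < 8).
Before the if: (z != -5 ==> tot < 8) && ((!(z != -5)) ==> (((2*x != 8 <==> tot != 3*x - 16) ==> tot < 8) && ((!(2*x != 8 <==> tot != 3*x - 16)) ==> tot < 8)))
Before tot := tot + tot + 5: (z != -5 ==> 2*tot < 3) && ((!(z != -5)) ==> (((2*x != 8 <==> 2*tot != 3*x - 21) ==> 2*tot < 3) && ((!(2*x != 8 <==> 2*tot != 3*x - 21)) ==> 2*tot < 3)))
Before tot := tot + 3*tot - 8: (z != -5 ==> 8*tot < 19) && ((!(z != -5)) ==> (((2*x != 8 <==> 8*tot != 3*x - 5) ==> 8*tot < 19) && ((!(2*x != 8 <==> 8*tot != 3*x - 5)) ==> 8*tot < 19)))
Answer: WP = (z != -5 ==> 8*tot < 19) && ((!(z != -5)) ==> (((2*x != 8 <==> 8*tot != 3*x - 5) ==> 8*tot < 19) && ((!(2*x != 8 <==> 8*tot != 3*x - 5)) ==> 8*tot < 19)))


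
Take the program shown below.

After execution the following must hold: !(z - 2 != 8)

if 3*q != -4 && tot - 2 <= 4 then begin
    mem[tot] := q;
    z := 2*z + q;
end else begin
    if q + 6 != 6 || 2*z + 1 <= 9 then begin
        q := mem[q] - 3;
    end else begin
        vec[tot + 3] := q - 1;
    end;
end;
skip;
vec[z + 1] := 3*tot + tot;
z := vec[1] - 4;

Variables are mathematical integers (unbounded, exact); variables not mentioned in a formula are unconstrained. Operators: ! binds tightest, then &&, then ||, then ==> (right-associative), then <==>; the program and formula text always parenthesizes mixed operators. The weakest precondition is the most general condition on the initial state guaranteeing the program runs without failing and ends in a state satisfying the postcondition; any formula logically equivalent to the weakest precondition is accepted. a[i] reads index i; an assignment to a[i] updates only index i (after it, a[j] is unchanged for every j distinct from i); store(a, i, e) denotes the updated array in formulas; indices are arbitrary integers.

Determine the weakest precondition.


Working backward. After the program, the postcondition !(z - 2 != 8) must hold; in canonical form it is !(z != 10).
Before z := vec[1] - 4: !(vec[1] != 14)
Before vec[z + 1] := 3*tot + tot: !(store(vec, z + 1, 4*tot)[1] != 14)
Before skip: !(store(vec, z + 1, 4*tot)[1] != 14)
Then branch requires !(store(vec, q + 2*z + 1, 4*tot)[1] != 14); else branch requires ((q != 0 || 2*z <= 8) ==> (!(store(vec, z + 1, 4*tot)[1] != 14))) && ((!(q != 0 || 2*z <= 8)) ==> (!(store(store(vec, tot + 3, q - 1), z + 1, 4*tot)[1] != 14))).
Before the if: ((3*q != -4 && tot <= 6) ==> (!(store(vec, q + 2*z + 1, 4*tot)[1] != 14))) && ((!(3*q != -4 && tot <= 6)) ==> (((q != 0 || 2*z <= 8) ==> (!(store(vec, z + 1, 4*tot)[1] != 14))) && ((!(q != 0 || 2*z <= 8)) ==> (!(store(store(vec, tot + 3, q - 1), z + 1, 4*tot)[1] != 14)))))
Answer: WP = ((3*q != -4 && tot <= 6) ==> (!(store(vec, q + 2*z + 1, 4*tot)[1] != 14))) && ((!(3*q != -4 && tot <= 6)) ==> (((q != 0 || 2*z <= 8) ==> (!(store(vec, z + 1, 4*tot)[1] != 14))) && ((!(q != 0 || 2*z <= 8)) ==> (!(store(store(vec, tot + 3, q - 1), z + 1, 4*tot)[1] != 14)))))


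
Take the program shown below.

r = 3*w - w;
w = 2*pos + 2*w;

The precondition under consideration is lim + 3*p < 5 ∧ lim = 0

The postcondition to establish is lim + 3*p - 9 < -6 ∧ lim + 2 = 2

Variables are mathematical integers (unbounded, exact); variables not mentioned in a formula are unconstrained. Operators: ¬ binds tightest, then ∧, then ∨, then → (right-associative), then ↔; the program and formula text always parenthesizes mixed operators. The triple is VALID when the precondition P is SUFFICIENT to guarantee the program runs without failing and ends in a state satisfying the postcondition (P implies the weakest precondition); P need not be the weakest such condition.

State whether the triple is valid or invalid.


Working backward. After the program, the postcondition lim + 3*p - 9 < -6 ∧ lim + 2 = 2 must hold; in canonical form it is lim + 3*p < 3 ∧ lim = 0.
Before w := 2*pos + 2*w: lim + 3*p < 3 ∧ lim = 0
Before r := 3*w - w: lim + 3*p < 3 ∧ lim = 0
The weakest precondition is lim + 3*p < 3 ∧ lim = 0.
Check whether lim + 3*p < 5 ∧ lim = 0 implies it.
Countermodel: at the initial state lim = 0, p = 1, the precondition holds but the weakest precondition fails.
Answer: invalid


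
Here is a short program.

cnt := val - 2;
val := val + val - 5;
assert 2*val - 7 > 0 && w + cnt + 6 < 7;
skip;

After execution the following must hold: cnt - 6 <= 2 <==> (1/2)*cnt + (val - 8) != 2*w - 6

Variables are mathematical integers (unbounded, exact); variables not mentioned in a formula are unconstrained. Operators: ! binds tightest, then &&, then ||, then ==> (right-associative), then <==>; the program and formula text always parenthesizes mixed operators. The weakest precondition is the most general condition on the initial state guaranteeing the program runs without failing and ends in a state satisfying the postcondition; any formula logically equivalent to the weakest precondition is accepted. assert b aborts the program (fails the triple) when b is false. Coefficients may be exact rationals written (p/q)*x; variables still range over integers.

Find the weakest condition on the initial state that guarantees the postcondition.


Working backward. After the program, the postcondition cnt - 6 <= 2 <==> (1/2)*cnt + (val - 8) != 2*w - 6 must hold; in canonical form it is cnt <= 8 <==> (1/2)*cnt + val != 2*w + 2.
Before skip: cnt <= 8 <==> (1/2)*cnt + val != 2*w + 2
Before assert 2*val - 7 > 0 && w + cnt + 6 < 7: 2*val > 7 && cnt + w < 1 && (cnt <= 8 <==> (1/2)*cnt + val != 2*w + 2)
Before val := val + val - 5: 4*val > 17 && cnt + w < 1 && (cnt <= 8 <==> (1/2)*cnt + 2*val != 2*w + 7)
Before cnt := val - 2: 4*val > 17 && val + w < 3 && (val <= 10 <==> (5/2)*val != 2*w + 8)
Answer: WP = 4*val > 17 && val + w < 3 && (val <= 10 <==> (5/2)*val != 2*w + 8)


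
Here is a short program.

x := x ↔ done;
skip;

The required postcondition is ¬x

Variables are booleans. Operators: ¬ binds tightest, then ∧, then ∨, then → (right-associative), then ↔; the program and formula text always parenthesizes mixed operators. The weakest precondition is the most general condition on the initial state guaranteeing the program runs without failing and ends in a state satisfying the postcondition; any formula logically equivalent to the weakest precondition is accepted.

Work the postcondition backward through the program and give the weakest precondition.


Working backward. After the program, ¬x must hold.
Before skip: ¬x
Before x := x ↔ done: ¬(x ↔ done)
Answer: WP = ¬(x ↔ done)


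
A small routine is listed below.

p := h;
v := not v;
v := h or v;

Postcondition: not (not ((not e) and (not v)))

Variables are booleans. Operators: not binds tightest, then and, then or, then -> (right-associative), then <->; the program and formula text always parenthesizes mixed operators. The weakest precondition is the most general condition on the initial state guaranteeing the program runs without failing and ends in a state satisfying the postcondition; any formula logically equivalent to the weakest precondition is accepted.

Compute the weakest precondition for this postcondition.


Working backward. After the program, the postcondition not (not ((not e) and (not v))) must hold; in canonical form it is (not e) and (not v).
Before v := h or v: (not e) and (not (h or v))
Before v := not v: (not e) and (not (h or (not v)))
Before p := h: (not e) and (not (h or (not v)))
Answer: WP = (not e) and (not (h or (not v)))


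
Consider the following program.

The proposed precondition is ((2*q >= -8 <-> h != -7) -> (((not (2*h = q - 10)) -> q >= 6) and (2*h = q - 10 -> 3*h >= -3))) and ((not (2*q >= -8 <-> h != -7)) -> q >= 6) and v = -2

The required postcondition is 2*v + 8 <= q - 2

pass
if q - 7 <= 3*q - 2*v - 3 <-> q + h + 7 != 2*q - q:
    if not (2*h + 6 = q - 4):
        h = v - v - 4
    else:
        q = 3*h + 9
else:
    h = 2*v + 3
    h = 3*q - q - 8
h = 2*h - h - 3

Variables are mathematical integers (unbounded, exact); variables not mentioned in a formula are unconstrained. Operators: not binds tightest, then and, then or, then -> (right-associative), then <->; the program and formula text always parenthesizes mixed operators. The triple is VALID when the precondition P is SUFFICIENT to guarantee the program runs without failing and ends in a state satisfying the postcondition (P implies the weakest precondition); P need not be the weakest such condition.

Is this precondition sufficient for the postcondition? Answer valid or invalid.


Working backward. After the program, the postcondition 2*v + 8 <= q - 2 must hold; in canonical form it is 2*v <= q - 10.
Before h := 2*h - h - 3: 2*v <= q - 10
Then branch requires ((not (2*h = q - 10)) -> 2*v <= q - 10) and (2*h = q - 10 -> 2*v <= 3*h - 1); else branch requires 2*v <= q - 10.
Before the if: ((2*v <= 2*q + 4 <-> h != -7) -> (((not (2*h = q - 10)) -> 2*v <= q - 10) and (2*h = q - 10 -> 2*v <= 3*h - 1))) and ((not (2*v <= 2*q + 4 <-> h != -7)) -> 2*v <= q - 10)
Before skip: ((2*v <= 2*q + 4 <-> h != -7) -> (((not (2*h = q - 10)) -> 2*v <= q - 10) and (2*h = q - 10 -> 2*v <= 3*h - 1))) and ((not (2*v <= 2*q + 4 <-> h != -7)) -> 2*v <= q - 10)
The weakest precondition is ((2*v <= 2*q + 4 <-> h != -7) -> (((not (2*h = q - 10)) -> 2*v <= q - 10) and (2*h = q - 10 -> 2*v <= 3*h - 1))) and ((not (2*v <= 2*q + 4 <-> h != -7)) -> 2*v <= q - 10).
Check whether ((2*q >= -8 <-> h != -7) -> (((not (2*h = q - 10)) -> q >= 6) and (2*h = q - 10 -> 3*h >= -3))) and ((not (2*q >= -8 <-> h != -7)) -> q >= 6) and v = -2 implies it.
Every state satisfying the precondition satisfies the weakest precondition: the implication holds.
Answer: valid


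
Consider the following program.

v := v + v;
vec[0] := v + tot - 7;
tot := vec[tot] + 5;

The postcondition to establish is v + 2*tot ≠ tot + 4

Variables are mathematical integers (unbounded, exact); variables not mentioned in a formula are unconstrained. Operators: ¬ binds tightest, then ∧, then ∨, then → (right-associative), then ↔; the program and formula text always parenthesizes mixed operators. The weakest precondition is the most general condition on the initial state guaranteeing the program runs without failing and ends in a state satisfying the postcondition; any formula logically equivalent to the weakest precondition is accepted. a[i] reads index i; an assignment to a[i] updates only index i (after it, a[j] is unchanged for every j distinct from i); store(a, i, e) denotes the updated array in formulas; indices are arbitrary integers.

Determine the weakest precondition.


Working backward. After the program, the postcondition v + 2*tot ≠ tot + 4 must hold; in canonical form it is tot + v ≠ 4.
Before tot := vec[tot] + 5: vec[tot] + v ≠ -1
Before vec[0] := v + tot - 7: store(vec, 0, tot + v - 7)[tot] + v ≠ -1
Before v := v + v: store(vec, 0, tot + 2*v - 7)[tot] + 2*v ≠ -1
Answer: WP = store(vec, 0, tot + 2*v - 7)[tot] + 2*v ≠ -1


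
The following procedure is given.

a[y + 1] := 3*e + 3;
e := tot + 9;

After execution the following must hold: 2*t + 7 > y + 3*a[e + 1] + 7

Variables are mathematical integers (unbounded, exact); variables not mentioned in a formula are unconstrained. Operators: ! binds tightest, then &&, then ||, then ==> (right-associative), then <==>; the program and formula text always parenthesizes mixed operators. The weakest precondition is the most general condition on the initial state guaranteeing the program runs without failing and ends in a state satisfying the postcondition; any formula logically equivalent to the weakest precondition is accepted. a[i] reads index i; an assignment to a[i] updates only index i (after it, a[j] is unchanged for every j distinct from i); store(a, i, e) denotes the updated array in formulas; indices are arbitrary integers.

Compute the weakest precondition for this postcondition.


Working backward. After the program, the postcondition 2*t + 7 > y + 3*a[e + 1] + 7 must hold; in canonical form it is 2*t > 3*a[e + 1] + y.
Before e := tot + 9: 2*t > 3*a[tot + 10] + y
Before a[y + 1] := 3*e + 3: 2*t > 3*store(a, y + 1, 3*e + 3)[tot + 10] + y
Answer: WP = 2*t > 3*store(a, y + 1, 3*e + 3)[tot + 10] + y


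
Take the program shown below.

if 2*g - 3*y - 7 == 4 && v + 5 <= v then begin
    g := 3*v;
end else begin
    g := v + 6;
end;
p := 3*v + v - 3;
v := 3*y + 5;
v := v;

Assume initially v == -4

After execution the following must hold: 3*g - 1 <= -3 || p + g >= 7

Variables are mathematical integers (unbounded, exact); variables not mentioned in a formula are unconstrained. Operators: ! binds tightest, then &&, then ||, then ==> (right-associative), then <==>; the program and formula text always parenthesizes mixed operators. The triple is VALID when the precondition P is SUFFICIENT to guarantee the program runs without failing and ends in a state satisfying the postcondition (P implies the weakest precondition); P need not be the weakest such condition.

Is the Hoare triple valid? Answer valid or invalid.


Working backward. After the program, the postcondition 3*g - 1 <= -3 || p + g >= 7 must hold; in canonical form it is 3*g <= -2 || g + p >= 7.
Before v := v: 3*g <= -2 || g + p >= 7
Before v := 3*y + 5: 3*g <= -2 || g + p >= 7
Before p := 3*v + v - 3: 3*g <= -2 || g + 4*v >= 10
Then branch requires 9*v <= -2 || 7*v >= 10; else branch requires 3*v <= -20 || 5*v >= 4.
Before the if: 3*v <= -20 || 5*v >= 4
The weakest precondition is 3*v <= -20 || 5*v >= 4.
Check whether v == -4 implies it.
Countermodel: at the initial state v = -4, the precondition holds but the weakest precondition fails.
Answer: invalid


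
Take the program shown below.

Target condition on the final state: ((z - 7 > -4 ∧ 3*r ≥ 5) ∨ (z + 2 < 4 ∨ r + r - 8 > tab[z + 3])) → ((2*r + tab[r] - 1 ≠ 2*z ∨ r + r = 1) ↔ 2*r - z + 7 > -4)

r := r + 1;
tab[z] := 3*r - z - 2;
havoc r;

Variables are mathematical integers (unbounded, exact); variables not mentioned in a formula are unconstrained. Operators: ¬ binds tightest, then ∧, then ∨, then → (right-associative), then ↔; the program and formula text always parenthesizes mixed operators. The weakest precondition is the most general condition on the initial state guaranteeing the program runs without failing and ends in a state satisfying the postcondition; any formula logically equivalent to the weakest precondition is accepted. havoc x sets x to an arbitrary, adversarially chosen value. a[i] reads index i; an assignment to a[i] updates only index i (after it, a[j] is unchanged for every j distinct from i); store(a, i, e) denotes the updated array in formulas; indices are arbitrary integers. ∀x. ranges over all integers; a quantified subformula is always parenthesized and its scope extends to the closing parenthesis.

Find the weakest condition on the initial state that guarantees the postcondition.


Working backward. After the program, the postcondition ((z - 7 > -4 ∧ 3*r ≥ 5) ∨ (z + 2 < 4 ∨ r + r - 8 > tab[z + 3])) → ((2*r + tab[r] - 1 ≠ 2*z ∨ r + r = 1) ↔ 2*r - z + 7 > -4) must hold; in canonical form it is ((z > 3 ∧ 3*r ≥ 5) ∨ z < 2 ∨ 2*r > tab[z + 3] + 8) → ((tab[r] + 2*r ≠ 2*z + 1 ∨ 2*r = 1) ↔ 2*r > z - 11).
Before havoc r: ∀r_1. (((z > 3 ∧ 3*r_1 ≥ 5) ∨ z < 2 ∨ 2*r_1 > tab[z + 3] + 8) → ((tab[r_1] + 2*r_1 ≠ 2*z + 1 ∨ 2*r_1 = 1) ↔ 2*r_1 > z - 11))
Before tab[z] := 3*r - z - 2: ∀r_1. (((z > 3 ∧ 3*r_1 ≥ 5) ∨ z < 2 ∨ 2*r_1 > store(tab, z, 3*r - z - 2)[z + 3] + 8) → ((store(tab, z, 3*r - z - 2)[r_1] + 2*r_1 ≠ 2*z + 1 ∨ 2*r_1 = 1) ↔ 2*r_1 > z - 11))
Before r := r + 1: ∀r_1. (((z > 3 ∧ 3*r_1 ≥ 5) ∨ z < 2 ∨ 2*r_1 > store(tab, z, 3*r - z + 1)[z + 3] + 8) → ((store(tab, z, 3*r - z + 1)[r_1] + 2*r_1 ≠ 2*z + 1 ∨ 2*r_1 = 1) ↔ 2*r_1 > z - 11))
Answer: WP = ∀r_1. (((z > 3 ∧ 3*r_1 ≥ 5) ∨ z < 2 ∨ 2*r_1 > store(tab, z, 3*r - z + 1)[z + 3] + 8) → ((store(tab, z, 3*r - z + 1)[r_1] + 2*r_1 ≠ 2*z + 1 ∨ 2*r_1 = 1) ↔ 2*r_1 > z - 11))


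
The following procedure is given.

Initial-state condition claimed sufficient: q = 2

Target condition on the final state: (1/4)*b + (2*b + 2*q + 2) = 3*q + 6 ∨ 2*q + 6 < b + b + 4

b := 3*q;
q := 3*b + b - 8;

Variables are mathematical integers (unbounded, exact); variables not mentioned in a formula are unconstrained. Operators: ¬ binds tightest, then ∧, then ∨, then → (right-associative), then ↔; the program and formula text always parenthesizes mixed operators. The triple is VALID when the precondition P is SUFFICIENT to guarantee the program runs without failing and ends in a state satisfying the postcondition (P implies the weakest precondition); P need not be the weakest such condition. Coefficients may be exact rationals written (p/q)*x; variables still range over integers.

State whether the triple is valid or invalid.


Working backward. After the program, the postcondition (1/4)*b + (2*b + 2*q + 2) = 3*q + 6 ∨ 2*q + 6 < b + b + 4 must hold; in canonical form it is (9/4)*b = q + 4 ∨ 2*q < 2*b - 2.
Before q := 3*b + b - 8: (7/4)*b = 4 ∨ 6*b < 14
Before b := 3*q: (21/4)*q = 4 ∨ 18*q < 14
The weakest precondition is (21/4)*q = 4 ∨ 18*q < 14.
Check whether q = 2 implies it.
Countermodel: at the initial state q = 2, the precondition holds but the weakest precondition fails.
Answer: invalid


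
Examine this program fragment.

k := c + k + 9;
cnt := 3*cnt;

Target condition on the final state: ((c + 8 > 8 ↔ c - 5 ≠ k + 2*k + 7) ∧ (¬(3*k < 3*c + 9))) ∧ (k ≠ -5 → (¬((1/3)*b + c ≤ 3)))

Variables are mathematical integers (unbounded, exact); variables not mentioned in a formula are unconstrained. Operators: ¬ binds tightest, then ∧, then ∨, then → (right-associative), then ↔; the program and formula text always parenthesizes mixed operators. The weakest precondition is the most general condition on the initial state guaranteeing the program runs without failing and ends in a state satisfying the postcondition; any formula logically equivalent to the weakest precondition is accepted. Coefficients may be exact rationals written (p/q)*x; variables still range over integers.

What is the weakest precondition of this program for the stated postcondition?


Working backward. After the program, the postcondition ((c + 8 > 8 ↔ c - 5 ≠ k + 2*k + 7) ∧ (¬(3*k < 3*c + 9))) ∧ (k ≠ -5 → (¬((1/3)*b + c ≤ 3))) must hold; in canonical form it is (c > 0 ↔ c ≠ 3*k + 12) ∧ (¬(3*k < 3*c + 9)) ∧ (k ≠ -5 → (¬((1/3)*b + c ≤ 3))).
Before cnt := 3*cnt: (c > 0 ↔ c ≠ 3*k + 12) ∧ (¬(3*k < 3*c + 9)) ∧ (k ≠ -5 → (¬((1/3)*b + c ≤ 3)))
Before k := c + k + 9: (c > 0 ↔ 2*c + 3*k ≠ -39) ∧ (¬(3*k < -18)) ∧ (c + k ≠ -14 → (¬((1/3)*b + c ≤ 3)))
Answer: WP = (c > 0 ↔ 2*c + 3*k ≠ -39) ∧ (¬(3*k < -18)) ∧ (c + k ≠ -14 → (¬((1/3)*b + c ≤ 3)))


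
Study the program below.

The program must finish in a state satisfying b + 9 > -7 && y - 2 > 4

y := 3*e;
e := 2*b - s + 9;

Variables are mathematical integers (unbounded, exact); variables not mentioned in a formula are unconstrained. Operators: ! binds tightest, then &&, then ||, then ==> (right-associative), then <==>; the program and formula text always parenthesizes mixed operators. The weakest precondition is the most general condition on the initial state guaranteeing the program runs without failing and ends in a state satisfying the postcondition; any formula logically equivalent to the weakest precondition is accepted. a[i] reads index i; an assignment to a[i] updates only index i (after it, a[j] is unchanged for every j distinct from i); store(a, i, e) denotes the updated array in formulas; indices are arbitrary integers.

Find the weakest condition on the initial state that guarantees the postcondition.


Working backward. After the program, the postcondition b + 9 > -7 && y - 2 > 4 must hold; in canonical form it is b > -16 && y > 6.
Before e := 2*b - s + 9: b > -16 && y > 6
Before y := 3*e: b > -16 && 3*e > 6
Answer: WP = b > -16 && 3*e > 6


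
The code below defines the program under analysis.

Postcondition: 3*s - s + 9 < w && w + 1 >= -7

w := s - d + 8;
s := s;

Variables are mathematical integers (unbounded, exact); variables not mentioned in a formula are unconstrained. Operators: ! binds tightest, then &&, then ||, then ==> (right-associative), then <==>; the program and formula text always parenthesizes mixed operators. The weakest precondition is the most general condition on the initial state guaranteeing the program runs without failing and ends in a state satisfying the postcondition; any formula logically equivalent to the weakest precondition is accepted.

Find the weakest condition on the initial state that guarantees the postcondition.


Working backward. After the program, the postcondition 3*s - s + 9 < w && w + 1 >= -7 must hold; in canonical form it is 2*s < w - 9 && w >= -8.
Before s := s: 2*s < w - 9 && w >= -8
Before w := s - d + 8: d + s < -1 && s >= d - 16
Answer: WP = d + s < -1 && s >= d - 16


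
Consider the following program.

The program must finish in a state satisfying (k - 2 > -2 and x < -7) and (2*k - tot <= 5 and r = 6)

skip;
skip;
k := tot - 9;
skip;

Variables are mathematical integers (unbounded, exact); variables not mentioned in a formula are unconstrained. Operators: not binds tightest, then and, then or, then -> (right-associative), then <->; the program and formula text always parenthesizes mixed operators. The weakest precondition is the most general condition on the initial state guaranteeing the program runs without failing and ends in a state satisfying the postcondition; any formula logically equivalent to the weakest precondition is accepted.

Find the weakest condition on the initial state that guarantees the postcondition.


Working backward. After the program, the postcondition (k - 2 > -2 and x < -7) and (2*k - tot <= 5 and r = 6) must hold; in canonical form it is k > 0 and x < -7 and 2*k <= tot + 5 and r = 6.
Before skip: k > 0 and x < -7 and 2*k <= tot + 5 and r = 6
Before k := tot - 9: tot > 9 and x < -7 and tot <= 23 and r = 6
Before skip: tot > 9 and x < -7 and tot <= 23 and r = 6
Before skip: tot > 9 and x < -7 and tot <= 23 and r = 6
Answer: WP = tot > 9 and x < -7 and tot <= 23 and r = 6


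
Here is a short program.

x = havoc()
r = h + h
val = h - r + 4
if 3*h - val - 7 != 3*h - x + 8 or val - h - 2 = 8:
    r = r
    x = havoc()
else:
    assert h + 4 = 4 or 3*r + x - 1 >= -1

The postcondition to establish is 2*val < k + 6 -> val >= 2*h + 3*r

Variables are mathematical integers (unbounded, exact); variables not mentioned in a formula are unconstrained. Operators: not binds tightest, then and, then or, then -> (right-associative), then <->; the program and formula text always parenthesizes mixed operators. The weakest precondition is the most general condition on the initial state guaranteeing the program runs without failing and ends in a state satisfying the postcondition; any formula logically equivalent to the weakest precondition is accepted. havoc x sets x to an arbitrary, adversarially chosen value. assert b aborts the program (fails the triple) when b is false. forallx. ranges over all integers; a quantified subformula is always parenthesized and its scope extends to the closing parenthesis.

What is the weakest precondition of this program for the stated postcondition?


Working backward. After the program, 2*val < k + 6 -> val >= 2*h + 3*r must hold.
Then branch requires 2*val < k + 6 -> val >= 2*h + 3*r; else branch requires (h = 0 or 3*r + x >= 0) and (2*val < k + 6 -> val >= 2*h + 3*r).
Before the if: ((x != val + 15 or val = h + 10) -> (2*val < k + 6 -> val >= 2*h + 3*r)) and ((not (x != val + 15 or val = h + 10)) -> ((h = 0 or 3*r + x >= 0) and (2*val < k + 6 -> val >= 2*h + 3*r)))
Before val := h - r + 4: ((r + x != h + 19 or r = -6) -> (2*h < k + 2*r - 2 -> h + 4*r <= 4)) and ((not (r + x != h + 19 or r = -6)) -> ((h = 0 or 3*r + x >= 0) and (2*h < k + 2*r - 2 -> h + 4*r <= 4)))
Before r := h + h: ((h + x != 19 or 2*h = -6) -> (2*h + k > 2 -> 9*h <= 4)) and ((not (h + x != 19 or 2*h = -6)) -> ((h = 0 or 6*h + x >= 0) and (2*h + k > 2 -> 9*h <= 4)))
Before havoc x: forall x_1. (((h + x_1 != 19 or 2*h = -6) -> (2*h + k > 2 -> 9*h <= 4)) and ((not (h + x_1 != 19 or 2*h = -6)) -> ((h = 0 or 6*h + x_1 >= 0) and (2*h + k > 2 -> 9*h <= 4))))
Answer: WP = forall x_1. (((h + x_1 != 19 or 2*h = -6) -> (2*h + k > 2 -> 9*h <= 4)) and ((not (h + x_1 != 19 or 2*h = -6)) -> ((h = 0 or 6*h + x_1 >= 0) and (2*h + k > 2 -> 9*h <= 4))))


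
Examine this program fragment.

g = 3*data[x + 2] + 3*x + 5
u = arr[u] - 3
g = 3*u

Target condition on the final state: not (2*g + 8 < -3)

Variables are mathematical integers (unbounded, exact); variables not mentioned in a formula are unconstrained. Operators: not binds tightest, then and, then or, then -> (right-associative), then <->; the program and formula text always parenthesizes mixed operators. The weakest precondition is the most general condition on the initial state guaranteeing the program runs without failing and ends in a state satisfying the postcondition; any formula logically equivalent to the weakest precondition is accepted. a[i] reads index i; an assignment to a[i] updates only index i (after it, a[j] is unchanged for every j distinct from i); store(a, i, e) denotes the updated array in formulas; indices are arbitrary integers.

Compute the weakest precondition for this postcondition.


Working backward. After the program, the postcondition not (2*g + 8 < -3) must hold; in canonical form it is not (2*g < -11).
Before g := 3*u: not (6*u < -11)
Before u := arr[u] - 3: not (6*arr[u] < 7)
Before g := 3*data[x + 2] + 3*x + 5: not (6*arr[u] < 7)
Answer: WP = not (6*arr[u] < 7)


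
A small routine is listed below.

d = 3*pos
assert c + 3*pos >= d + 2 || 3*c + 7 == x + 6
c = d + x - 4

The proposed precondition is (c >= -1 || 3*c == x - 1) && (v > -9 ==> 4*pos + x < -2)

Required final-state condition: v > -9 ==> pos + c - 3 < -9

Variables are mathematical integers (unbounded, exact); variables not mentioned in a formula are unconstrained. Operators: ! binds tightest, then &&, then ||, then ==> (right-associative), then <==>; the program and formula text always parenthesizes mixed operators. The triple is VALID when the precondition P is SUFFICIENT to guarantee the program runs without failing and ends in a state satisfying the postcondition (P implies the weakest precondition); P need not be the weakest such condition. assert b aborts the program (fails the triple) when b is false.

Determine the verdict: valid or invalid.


Working backward. After the program, the postcondition v > -9 ==> pos + c - 3 < -9 must hold; in canonical form it is v > -9 ==> c + pos < -6.
Before c := d + x - 4: v > -9 ==> d + pos + x < -2
Before assert c + 3*pos >= d + 2 || 3*c + 7 == x + 6: (c + 3*pos >= d + 2 || 3*c == x - 1) && (v > -9 ==> d + pos + x < -2)
Before d := 3*pos: (c >= 2 || 3*c == x - 1) && (v > -9 ==> 4*pos + x < -2)
The weakest precondition is (c >= 2 || 3*c == x - 1) && (v > -9 ==> 4*pos + x < -2).
Check whether (c >= -1 || 3*c == x - 1) && (v > -9 ==> 4*pos + x < -2) implies it.
Countermodel: at the initial state c = 0, pos = 0, v = -8, x = -3, the precondition holds but the weakest precondition fails.
Answer: invalid


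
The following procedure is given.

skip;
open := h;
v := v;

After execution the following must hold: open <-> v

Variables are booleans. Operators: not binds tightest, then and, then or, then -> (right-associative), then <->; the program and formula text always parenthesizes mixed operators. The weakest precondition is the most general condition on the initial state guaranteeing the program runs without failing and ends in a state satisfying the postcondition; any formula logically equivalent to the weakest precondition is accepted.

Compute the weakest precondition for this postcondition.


Working backward. After the program, open <-> v must hold.
Before v := v: open <-> v
Before open := h: h <-> v
Before skip: h <-> v
Answer: WP = h <-> v


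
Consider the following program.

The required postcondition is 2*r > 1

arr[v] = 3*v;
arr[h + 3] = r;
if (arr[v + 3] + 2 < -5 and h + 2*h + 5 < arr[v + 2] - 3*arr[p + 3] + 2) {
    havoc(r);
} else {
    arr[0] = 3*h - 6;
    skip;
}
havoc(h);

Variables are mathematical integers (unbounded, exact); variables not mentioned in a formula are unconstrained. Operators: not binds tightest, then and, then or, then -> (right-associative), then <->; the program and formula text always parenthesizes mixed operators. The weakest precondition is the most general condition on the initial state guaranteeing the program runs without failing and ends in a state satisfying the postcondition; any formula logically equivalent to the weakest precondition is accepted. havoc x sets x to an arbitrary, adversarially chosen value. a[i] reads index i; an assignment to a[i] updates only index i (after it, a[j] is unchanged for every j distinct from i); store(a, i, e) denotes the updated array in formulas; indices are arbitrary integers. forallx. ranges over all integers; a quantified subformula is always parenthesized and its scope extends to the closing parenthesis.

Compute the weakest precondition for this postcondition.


Working backward. After the program, 2*r > 1 must hold.
Before havoc h: 2*r > 1
Then branch requires forall r_1. 2*r_1 > 1; else branch requires 2*r > 1.
Before the if: ((arr[v + 3] < -7 and 3*arr[p + 3] + 3*h < arr[v + 2] - 3) -> (forall r_1. 2*r_1 > 1)) and ((not (arr[v + 3] < -7 and 3*arr[p + 3] + 3*h < arr[v + 2] - 3)) -> 2*r > 1)
Before arr[h + 3] := r: ((store(arr, h + 3, r)[v + 3] < -7 and 3*store(arr, h + 3, r)[p + 3] + 3*h < store(arr, h + 3, r)[v + 2] - 3) -> (forall r_1. 2*r_1 > 1)) and ((not (store(arr, h + 3, r)[v + 3] < -7 and 3*store(arr, h + 3, r)[p + 3] + 3*h < store(arr, h + 3, r)[v + 2] - 3)) -> 2*r > 1)
Before arr[v] := 3*v: ((store(store(arr, v, 3*v), h + 3, r)[v + 3] < -7 and 3*store(store(arr, v, 3*v), h + 3, r)[p + 3] + 3*h < store(store(arr, v, 3*v), h + 3, r)[v + 2] - 3) -> (forall r_1. 2*r_1 > 1)) and ((not (store(store(arr, v, 3*v), h + 3, r)[v + 3] < -7 and 3*store(store(arr, v, 3*v), h + 3, r)[p + 3] + 3*h < store(store(arr, v, 3*v), h + 3, r)[v + 2] - 3)) -> 2*r > 1)
Answer: WP = ((store(store(arr, v, 3*v), h + 3, r)[v + 3] < -7 and 3*store(store(arr, v, 3*v), h + 3, r)[p + 3] + 3*h < store(store(arr, v, 3*v), h + 3, r)[v + 2] - 3) -> (forall r_1. 2*r_1 > 1)) and ((not (store(store(arr, v, 3*v), h + 3, r)[v + 3] < -7 and 3*store(store(arr, v, 3*v), h + 3, r)[p + 3] + 3*h < store(store(arr, v, 3*v), h + 3, r)[v + 2] - 3)) -> 2*r > 1)


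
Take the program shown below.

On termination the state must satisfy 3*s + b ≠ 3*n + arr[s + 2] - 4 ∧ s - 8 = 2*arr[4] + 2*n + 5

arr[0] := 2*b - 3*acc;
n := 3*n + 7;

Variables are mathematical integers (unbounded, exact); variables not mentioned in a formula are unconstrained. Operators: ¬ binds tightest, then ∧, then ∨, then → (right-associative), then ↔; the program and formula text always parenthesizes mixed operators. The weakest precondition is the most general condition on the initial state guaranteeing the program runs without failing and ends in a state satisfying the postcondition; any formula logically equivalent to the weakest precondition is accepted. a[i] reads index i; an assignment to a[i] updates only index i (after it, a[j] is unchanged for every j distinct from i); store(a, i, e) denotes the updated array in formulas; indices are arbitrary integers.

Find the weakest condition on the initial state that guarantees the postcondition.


Working backward. After the program, the postcondition 3*s + b ≠ 3*n + arr[s + 2] - 4 ∧ s - 8 = 2*arr[4] + 2*n + 5 must hold; in canonical form it is b + 3*s ≠ arr[s + 2] + 3*n - 4 ∧ s = 2*arr[4] + 2*n + 13.
Before n := 3*n + 7: b + 3*s ≠ arr[s + 2] + 9*n + 17 ∧ s = 2*arr[4] + 6*n + 27
Before arr[0] := 2*b - 3*acc: b + 3*s ≠ store(arr, 0, -3*acc + 2*b)[s + 2] + 9*n + 17 ∧ s = 2*arr[4] + 6*n + 27
Answer: WP = b + 3*s ≠ store(arr, 0, -3*acc + 2*b)[s + 2] + 9*n + 17 ∧ s = 2*arr[4] + 6*n + 27


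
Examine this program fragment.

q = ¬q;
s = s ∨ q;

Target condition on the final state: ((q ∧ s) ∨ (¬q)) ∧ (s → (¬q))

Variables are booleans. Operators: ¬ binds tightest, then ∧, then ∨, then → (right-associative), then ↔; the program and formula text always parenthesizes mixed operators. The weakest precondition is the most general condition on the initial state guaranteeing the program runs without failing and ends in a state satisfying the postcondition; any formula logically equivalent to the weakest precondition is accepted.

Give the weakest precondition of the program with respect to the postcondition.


Working backward. After the program, ((q ∧ s) ∨ (¬q)) ∧ (s → (¬q)) must hold.
Before s := s ∨ q: ((q ∧ (s ∨ q)) ∨ (¬q)) ∧ ((s ∨ q) → (¬q))
Before q := ¬q: (((¬q) ∧ (s ∨ (¬q))) ∨ q) ∧ ((s ∨ (¬q)) → q)
Answer: WP = (((¬q) ∧ (s ∨ (¬q))) ∨ q) ∧ ((s ∨ (¬q)) → q)


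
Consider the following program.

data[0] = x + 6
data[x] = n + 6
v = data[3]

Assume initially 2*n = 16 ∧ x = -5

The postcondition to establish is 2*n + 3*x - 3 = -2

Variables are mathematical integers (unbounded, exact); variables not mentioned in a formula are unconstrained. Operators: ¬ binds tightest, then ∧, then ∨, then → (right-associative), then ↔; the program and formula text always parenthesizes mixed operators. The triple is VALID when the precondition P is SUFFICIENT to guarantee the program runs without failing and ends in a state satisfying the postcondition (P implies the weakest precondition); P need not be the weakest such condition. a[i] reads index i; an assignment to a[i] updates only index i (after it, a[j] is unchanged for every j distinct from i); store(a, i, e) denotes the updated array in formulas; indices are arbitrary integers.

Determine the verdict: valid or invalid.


Working backward. After the program, the postcondition 2*n + 3*x - 3 = -2 must hold; in canonical form it is 2*n + 3*x = 1.
Before v := data[3]: 2*n + 3*x = 1
Before data[x] := n + 6: 2*n + 3*x = 1
Before data[0] := x + 6: 2*n + 3*x = 1
The weakest precondition is 2*n + 3*x = 1.
Check whether 2*n = 16 ∧ x = -5 implies it.
Every state satisfying the precondition satisfies the weakest precondition: the implication holds.
Answer: valid


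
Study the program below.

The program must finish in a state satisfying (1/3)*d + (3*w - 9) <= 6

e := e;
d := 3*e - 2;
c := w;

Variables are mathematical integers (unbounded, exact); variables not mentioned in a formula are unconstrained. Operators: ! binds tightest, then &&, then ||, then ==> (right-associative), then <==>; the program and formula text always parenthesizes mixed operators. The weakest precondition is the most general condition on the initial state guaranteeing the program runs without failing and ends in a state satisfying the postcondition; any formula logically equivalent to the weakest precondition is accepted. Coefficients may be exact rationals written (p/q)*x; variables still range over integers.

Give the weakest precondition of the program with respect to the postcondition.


Working backward. After the program, the postcondition (1/3)*d + (3*w - 9) <= 6 must hold; in canonical form it is (1/3)*d + 3*w <= 15.
Before c := w: (1/3)*d + 3*w <= 15
Before d := 3*e - 2: e + 3*w <= 47/3
Before e := e: e + 3*w <= 47/3
Answer: WP = e + 3*w <= 47/3
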